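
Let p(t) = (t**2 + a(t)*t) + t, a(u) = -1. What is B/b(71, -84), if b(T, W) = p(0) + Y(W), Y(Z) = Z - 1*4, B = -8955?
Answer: 8955/88 ≈ 101.76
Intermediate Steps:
Y(Z) = -4 + Z (Y(Z) = Z - 4 = -4 + Z)
p(t) = t**2 (p(t) = (t**2 - t) + t = t**2)
b(T, W) = -4 + W (b(T, W) = 0**2 + (-4 + W) = 0 + (-4 + W) = -4 + W)
B/b(71, -84) = -8955/(-4 - 84) = -8955/(-88) = -8955*(-1/88) = 8955/88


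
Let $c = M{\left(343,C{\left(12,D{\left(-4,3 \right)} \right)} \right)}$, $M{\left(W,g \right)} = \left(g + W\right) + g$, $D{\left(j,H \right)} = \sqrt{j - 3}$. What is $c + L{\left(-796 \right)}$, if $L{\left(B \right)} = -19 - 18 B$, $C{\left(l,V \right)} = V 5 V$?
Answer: $14582$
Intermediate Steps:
$D{\left(j,H \right)} = \sqrt{-3 + j}$
$C{\left(l,V \right)} = 5 V^{2}$ ($C{\left(l,V \right)} = 5 V V = 5 V^{2}$)
$M{\left(W,g \right)} = W + 2 g$ ($M{\left(W,g \right)} = \left(W + g\right) + g = W + 2 g$)
$c = 273$ ($c = 343 + 2 \cdot 5 \left(\sqrt{-3 - 4}\right)^{2} = 343 + 2 \cdot 5 \left(\sqrt{-7}\right)^{2} = 343 + 2 \cdot 5 \left(i \sqrt{7}\right)^{2} = 343 + 2 \cdot 5 \left(-7\right) = 343 + 2 \left(-35\right) = 343 - 70 = 273$)
$c + L{\left(-796 \right)} = 273 - -14309 = 273 + \left(-19 + 14328\right) = 273 + 14309 = 14582$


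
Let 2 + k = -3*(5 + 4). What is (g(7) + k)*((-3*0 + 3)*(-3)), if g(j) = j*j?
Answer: -180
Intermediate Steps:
g(j) = j²
k = -29 (k = -2 - 3*(5 + 4) = -2 - 3*9 = -2 - 27 = -29)
(g(7) + k)*((-3*0 + 3)*(-3)) = (7² - 29)*((-3*0 + 3)*(-3)) = (49 - 29)*((0 + 3)*(-3)) = 20*(3*(-3)) = 20*(-9) = -180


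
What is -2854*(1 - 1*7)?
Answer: 17124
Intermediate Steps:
-2854*(1 - 1*7) = -2854*(1 - 7) = -2854*(-6) = 17124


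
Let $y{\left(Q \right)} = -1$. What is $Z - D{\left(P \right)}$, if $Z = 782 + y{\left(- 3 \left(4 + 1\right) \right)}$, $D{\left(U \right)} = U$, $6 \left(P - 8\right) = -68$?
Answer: $\frac{2353}{3} \approx 784.33$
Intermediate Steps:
$P = - \frac{10}{3}$ ($P = 8 + \frac{1}{6} \left(-68\right) = 8 - \frac{34}{3} = - \frac{10}{3} \approx -3.3333$)
$Z = 781$ ($Z = 782 - 1 = 781$)
$Z - D{\left(P \right)} = 781 - - \frac{10}{3} = 781 + \frac{10}{3} = \frac{2353}{3}$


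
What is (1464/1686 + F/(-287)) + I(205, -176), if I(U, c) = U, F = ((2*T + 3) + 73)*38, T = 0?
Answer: 15791135/80647 ≈ 195.81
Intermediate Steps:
F = 2888 (F = ((2*0 + 3) + 73)*38 = ((0 + 3) + 73)*38 = (3 + 73)*38 = 76*38 = 2888)
(1464/1686 + F/(-287)) + I(205, -176) = (1464/1686 + 2888/(-287)) + 205 = (1464*(1/1686) + 2888*(-1/287)) + 205 = (244/281 - 2888/287) + 205 = -741500/80647 + 205 = 15791135/80647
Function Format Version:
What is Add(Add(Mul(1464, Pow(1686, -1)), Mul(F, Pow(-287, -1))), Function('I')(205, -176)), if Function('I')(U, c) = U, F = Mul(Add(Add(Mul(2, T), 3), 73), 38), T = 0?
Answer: Rational(15791135, 80647) ≈ 195.81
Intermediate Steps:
F = 2888 (F = Mul(Add(Add(Mul(2, 0), 3), 73), 38) = Mul(Add(Add(0, 3), 73), 38) = Mul(Add(3, 73), 38) = Mul(76, 38) = 2888)
Add(Add(Mul(1464, Pow(1686, -1)), Mul(F, Pow(-287, -1))), Function('I')(205, -176)) = Add(Add(Mul(1464, Pow(1686, -1)), Mul(2888, Pow(-287, -1))), 205) = Add(Add(Mul(1464, Rational(1, 1686)), Mul(2888, Rational(-1, 287))), 205) = Add(Add(Rational(244, 281), Rational(-2888, 287)), 205) = Add(Rational(-741500, 80647), 205) = Rational(15791135, 80647)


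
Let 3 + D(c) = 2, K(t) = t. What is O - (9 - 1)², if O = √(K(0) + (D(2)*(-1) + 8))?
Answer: -61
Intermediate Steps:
D(c) = -1 (D(c) = -3 + 2 = -1)
O = 3 (O = √(0 + (-1*(-1) + 8)) = √(0 + (1 + 8)) = √(0 + 9) = √9 = 3)
O - (9 - 1)² = 3 - (9 - 1)² = 3 - 1*8² = 3 - 1*64 = 3 - 64 = -61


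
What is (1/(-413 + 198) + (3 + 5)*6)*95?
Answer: 196061/43 ≈ 4559.6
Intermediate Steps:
(1/(-413 + 198) + (3 + 5)*6)*95 = (1/(-215) + 8*6)*95 = (-1/215 + 48)*95 = (10319/215)*95 = 196061/43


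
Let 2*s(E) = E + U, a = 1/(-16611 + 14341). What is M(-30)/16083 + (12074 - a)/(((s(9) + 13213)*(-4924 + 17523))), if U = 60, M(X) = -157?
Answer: -59042560380052/6093445389423525 ≈ -0.0096895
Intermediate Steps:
a = -1/2270 (a = 1/(-2270) = -1/2270 ≈ -0.00044053)
s(E) = 30 + E/2 (s(E) = (E + 60)/2 = (60 + E)/2 = 30 + E/2)
M(-30)/16083 + (12074 - a)/(((s(9) + 13213)*(-4924 + 17523))) = -157/16083 + (12074 - 1*(-1/2270))/((((30 + (½)*9) + 13213)*(-4924 + 17523))) = -157*1/16083 + (12074 + 1/2270)/((((30 + 9/2) + 13213)*12599)) = -157/16083 + 27407981/(2270*(((69/2 + 13213)*12599))) = -157/16083 + 27407981/(2270*(((26495/2)*12599))) = -157/16083 + 27407981/(2270*(333810505/2)) = -157/16083 + (27407981/2270)*(2/333810505) = -157/16083 + 27407981/378874923175 = -59042560380052/6093445389423525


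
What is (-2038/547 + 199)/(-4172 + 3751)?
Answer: -106815/230287 ≈ -0.46383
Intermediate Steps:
(-2038/547 + 199)/(-4172 + 3751) = (-2038*1/547 + 199)/(-421) = (-2038/547 + 199)*(-1/421) = (106815/547)*(-1/421) = -106815/230287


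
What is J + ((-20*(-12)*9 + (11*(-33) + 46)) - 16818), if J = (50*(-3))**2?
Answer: 7525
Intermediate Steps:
J = 22500 (J = (-150)**2 = 22500)
J + ((-20*(-12)*9 + (11*(-33) + 46)) - 16818) = 22500 + ((-20*(-12)*9 + (11*(-33) + 46)) - 16818) = 22500 + ((240*9 + (-363 + 46)) - 16818) = 22500 + ((2160 - 317) - 16818) = 22500 + (1843 - 16818) = 22500 - 14975 = 7525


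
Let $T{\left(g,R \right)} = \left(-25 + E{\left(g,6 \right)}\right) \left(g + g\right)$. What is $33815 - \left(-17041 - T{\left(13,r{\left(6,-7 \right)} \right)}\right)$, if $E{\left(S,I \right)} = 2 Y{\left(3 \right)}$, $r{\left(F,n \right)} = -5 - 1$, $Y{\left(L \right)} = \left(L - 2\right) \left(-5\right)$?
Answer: $49946$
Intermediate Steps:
$Y{\left(L \right)} = 10 - 5 L$ ($Y{\left(L \right)} = \left(-2 + L\right) \left(-5\right) = 10 - 5 L$)
$r{\left(F,n \right)} = -6$ ($r{\left(F,n \right)} = -5 - 1 = -6$)
$E{\left(S,I \right)} = -10$ ($E{\left(S,I \right)} = 2 \left(10 - 15\right) = 2 \left(-5\right) = -10$)
$T{\left(g,R \right)} = - 70 g$ ($T{\left(g,R \right)} = \left(-25 - 10\right) \left(g + g\right) = - 35 \cdot 2 g = - 70 g$)
$33815 - \left(-17041 - T{\left(13,r{\left(6,-7 \right)} \right)}\right) = 33815 - \left(-17041 - \left(-70\right) 13\right) = 33815 - \left(-17041 - -910\right) = 33815 - \left(-17041 + 910\right) = 33815 - -16131 = 33815 + 16131 = 49946$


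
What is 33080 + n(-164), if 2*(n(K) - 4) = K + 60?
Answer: 33032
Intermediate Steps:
n(K) = 34 + K/2 (n(K) = 4 + (K + 60)/2 = 4 + (60 + K)/2 = 4 + (30 + K/2) = 34 + K/2)
33080 + n(-164) = 33080 + (34 + (1/2)*(-164)) = 33080 + (34 - 82) = 33080 - 48 = 33032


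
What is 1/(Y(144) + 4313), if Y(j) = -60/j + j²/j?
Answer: 12/53479 ≈ 0.00022439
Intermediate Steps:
Y(j) = j - 60/j (Y(j) = -60/j + j = j - 60/j)
1/(Y(144) + 4313) = 1/((144 - 60/144) + 4313) = 1/((144 - 60*1/144) + 4313) = 1/((144 - 5/12) + 4313) = 1/(1723/12 + 4313) = 1/(53479/12) = 12/53479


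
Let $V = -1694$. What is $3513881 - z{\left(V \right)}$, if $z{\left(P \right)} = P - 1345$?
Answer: $3516920$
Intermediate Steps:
$z{\left(P \right)} = -1345 + P$
$3513881 - z{\left(V \right)} = 3513881 - \left(-1345 - 1694\right) = 3513881 - -3039 = 3513881 + 3039 = 3516920$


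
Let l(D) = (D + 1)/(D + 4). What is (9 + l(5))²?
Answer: 841/9 ≈ 93.444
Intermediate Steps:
l(D) = (1 + D)/(4 + D)
(9 + l(5))² = (9 + (1 + 5)/(4 + 5))² = (9 + 6/9)² = (9 + (⅑)*6)² = (9 + ⅔)² = (29/3)² = 841/9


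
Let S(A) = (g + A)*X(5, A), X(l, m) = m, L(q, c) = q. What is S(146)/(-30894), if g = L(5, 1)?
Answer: -11023/15447 ≈ -0.71360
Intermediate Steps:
g = 5
S(A) = A*(5 + A) (S(A) = (5 + A)*A = A*(5 + A))
S(146)/(-30894) = (146*(5 + 146))/(-30894) = (146*151)*(-1/30894) = 22046*(-1/30894) = -11023/15447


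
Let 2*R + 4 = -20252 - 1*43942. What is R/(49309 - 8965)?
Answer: -32099/40344 ≈ -0.79563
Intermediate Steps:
R = -32099 (R = -2 + (-20252 - 1*43942)/2 = -2 + (-20252 - 43942)/2 = -2 + (1/2)*(-64194) = -2 - 32097 = -32099)
R/(49309 - 8965) = -32099/(49309 - 8965) = -32099/40344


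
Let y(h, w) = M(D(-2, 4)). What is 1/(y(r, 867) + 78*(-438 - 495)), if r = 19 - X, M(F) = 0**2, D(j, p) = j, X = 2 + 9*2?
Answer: -1/72774 ≈ -1.3741e-5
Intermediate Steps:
X = 20 (X = 2 + 18 = 20)
M(F) = 0
r = -1 (r = 19 - 1*20 = 19 - 20 = -1)
y(h, w) = 0
1/(y(r, 867) + 78*(-438 - 495)) = 1/(0 + 78*(-438 - 495)) = 1/(0 + 78*(-933)) = 1/(0 - 72774) = 1/(-72774) = -1/72774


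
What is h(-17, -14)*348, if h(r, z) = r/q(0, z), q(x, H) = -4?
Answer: 1479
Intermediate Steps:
h(r, z) = -r/4 (h(r, z) = r/(-4) = r*(-¼) = -r/4)
h(-17, -14)*348 = -¼*(-17)*348 = (17/4)*348 = 1479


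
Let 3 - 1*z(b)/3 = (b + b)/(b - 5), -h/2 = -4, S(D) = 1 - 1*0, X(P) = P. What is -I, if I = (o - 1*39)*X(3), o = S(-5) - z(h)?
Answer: 93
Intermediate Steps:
S(D) = 1 (S(D) = 1 + 0 = 1)
h = 8 (h = -2*(-4) = 8)
z(b) = 9 - 6*b/(-5 + b) (z(b) = 9 - 3*(b + b)/(b - 5) = 9 - 3*2*b/(-5 + b) = 9 - 6*b/(-5 + b))
o = 8 (o = 1 - 3*(-15 + 8)/(-5 + 8) = 1 - 3*(-7)/3 = 1 - 1*(-7) = 1 + 7 = 8)
I = -93 (I = (8 - 1*39)*3 = (8 - 39)*3 = -31*3 = -93)
-I = -1*(-93) = 93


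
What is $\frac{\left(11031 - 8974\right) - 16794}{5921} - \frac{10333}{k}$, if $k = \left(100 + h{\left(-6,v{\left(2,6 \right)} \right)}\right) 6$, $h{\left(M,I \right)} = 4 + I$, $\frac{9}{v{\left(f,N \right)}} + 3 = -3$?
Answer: $- \frac{70244948}{3641415} \approx -19.291$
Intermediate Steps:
$v{\left(f,N \right)} = - \frac{3}{2}$ ($v{\left(f,N \right)} = \frac{9}{-3 - 3} = \frac{9}{-6} = 9 \left(- \frac{1}{6}\right) = - \frac{3}{2}$)
$k = 615$ ($k = \left(100 + \left(4 - \frac{3}{2}\right)\right) 6 = \left(100 + \frac{5}{2}\right) 6 = \frac{205}{2} \cdot 6 = 615$)
$\frac{\left(11031 - 8974\right) - 16794}{5921} - \frac{10333}{k} = \frac{\left(11031 - 8974\right) - 16794}{5921} - \frac{10333}{615} = \left(2057 - 16794\right) \frac{1}{5921} - \frac{10333}{615} = \left(-14737\right) \frac{1}{5921} - \frac{10333}{615} = - \frac{14737}{5921} - \frac{10333}{615} = - \frac{70244948}{3641415}$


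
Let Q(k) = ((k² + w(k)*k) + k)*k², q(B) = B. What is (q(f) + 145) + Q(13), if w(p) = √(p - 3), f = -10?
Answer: 30893 + 2197*√10 ≈ 37841.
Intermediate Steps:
w(p) = √(-3 + p)
Q(k) = k²*(k + k² + k*√(-3 + k)) (Q(k) = ((k² + √(-3 + k)*k) + k)*k² = ((k² + k*√(-3 + k)) + k)*k² = (k + k² + k*√(-3 + k))*k² = k²*(k + k² + k*√(-3 + k)))
(q(f) + 145) + Q(13) = (-10 + 145) + 13³*(1 + 13 + √(-3 + 13)) = 135 + 2197*(1 + 13 + √10) = 135 + 2197*(14 + √10) = 135 + (30758 + 2197*√10) = 30893 + 2197*√10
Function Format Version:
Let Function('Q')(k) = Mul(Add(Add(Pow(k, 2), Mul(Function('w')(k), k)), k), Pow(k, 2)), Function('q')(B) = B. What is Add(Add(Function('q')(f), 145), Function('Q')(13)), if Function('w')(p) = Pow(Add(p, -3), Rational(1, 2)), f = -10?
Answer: Add(30893, Mul(2197, Pow(10, Rational(1, 2)))) ≈ 37841.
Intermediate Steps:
Function('w')(p) = Pow(Add(-3, p), Rational(1, 2))
Function('Q')(k) = Mul(Pow(k, 2), Add(k, Pow(k, 2), Mul(k, Pow(Add(-3, k), Rational(1, 2))))) (Function('Q')(k) = Mul(Add(Add(Pow(k, 2), Mul(Pow(Add(-3, k), Rational(1, 2)), k)), k), Pow(k, 2)) = Mul(Add(Add(Pow(k, 2), Mul(k, Pow(Add(-3, k), Rational(1, 2)))), k), Pow(k, 2)) = Mul(Add(k, Pow(k, 2), Mul(k, Pow(Add(-3, k), Rational(1, 2)))), Pow(k, 2)) = Mul(Pow(k, 2), Add(k, Pow(k, 2), Mul(k, Pow(Add(-3, k), Rational(1, 2))))))
Add(Add(Function('q')(f), 145), Function('Q')(13)) = Add(Add(-10, 145), Mul(Pow(13, 3), Add(1, 13, Pow(Add(-3, 13), Rational(1, 2))))) = Add(135, Mul(2197, Add(1, 13, Pow(10, Rational(1, 2))))) = Add(135, Mul(2197, Add(14, Pow(10, Rational(1, 2))))) = Add(135, Add(30758, Mul(2197, Pow(10, Rational(1, 2))))) = Add(30893, Mul(2197, Pow(10, Rational(1, 2))))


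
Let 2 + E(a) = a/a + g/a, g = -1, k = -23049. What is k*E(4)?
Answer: 115245/4 ≈ 28811.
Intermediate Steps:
E(a) = -1 - 1/a (E(a) = -2 + (a/a - 1/a) = -2 + (1 - 1/a) = -1 - 1/a)
k*E(4) = -23049*(-1 - 1*4)/4 = -23049*(-1 - 4)/4 = -23049*(-5)/4 = -23049*(-5/4) = 115245/4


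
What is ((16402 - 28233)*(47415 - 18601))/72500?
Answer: -170449217/36250 ≈ -4702.0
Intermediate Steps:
((16402 - 28233)*(47415 - 18601))/72500 = -11831*28814*(1/72500) = -340898434*1/72500 = -170449217/36250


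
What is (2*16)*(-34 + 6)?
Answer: -896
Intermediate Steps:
(2*16)*(-34 + 6) = 32*(-28) = -896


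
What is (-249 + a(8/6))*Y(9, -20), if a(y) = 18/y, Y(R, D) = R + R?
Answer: -4239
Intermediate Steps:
Y(R, D) = 2*R
(-249 + a(8/6))*Y(9, -20) = (-249 + 18/((8/6)))*(2*9) = (-249 + 18/((8*(⅙))))*18 = (-249 + 18/(4/3))*18 = (-249 + 18*(¾))*18 = (-249 + 27/2)*18 = -471/2*18 = -4239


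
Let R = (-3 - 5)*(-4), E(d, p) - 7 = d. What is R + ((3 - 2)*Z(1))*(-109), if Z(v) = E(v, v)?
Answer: -840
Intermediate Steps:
E(d, p) = 7 + d
Z(v) = 7 + v
R = 32 (R = -8*(-4) = 32)
R + ((3 - 2)*Z(1))*(-109) = 32 + ((3 - 2)*(7 + 1))*(-109) = 32 + (1*8)*(-109) = 32 + 8*(-109) = 32 - 872 = -840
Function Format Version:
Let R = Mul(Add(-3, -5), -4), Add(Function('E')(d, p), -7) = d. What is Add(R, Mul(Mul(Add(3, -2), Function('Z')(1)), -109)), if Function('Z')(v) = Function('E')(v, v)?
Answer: -840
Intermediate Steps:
Function('E')(d, p) = Add(7, d)
Function('Z')(v) = Add(7, v)
R = 32 (R = Mul(-8, -4) = 32)
Add(R, Mul(Mul(Add(3, -2), Function('Z')(1)), -109)) = Add(32, Mul(Mul(Add(3, -2), Add(7, 1)), -109)) = Add(32, Mul(Mul(1, 8), -109)) = Add(32, Mul(8, -109)) = Add(32, -872) = -840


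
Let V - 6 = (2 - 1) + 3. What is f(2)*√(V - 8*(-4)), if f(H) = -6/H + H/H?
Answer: -2*√42 ≈ -12.961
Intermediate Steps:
V = 10 (V = 6 + ((2 - 1) + 3) = 6 + (1 + 3) = 6 + 4 = 10)
f(H) = 1 - 6/H (f(H) = -6/H + 1 = 1 - 6/H)
f(2)*√(V - 8*(-4)) = ((-6 + 2)/2)*√(10 - 8*(-4)) = ((½)*(-4))*√(10 + 32) = -2*√42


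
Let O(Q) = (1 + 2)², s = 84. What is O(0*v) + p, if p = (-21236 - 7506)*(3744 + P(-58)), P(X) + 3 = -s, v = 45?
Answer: -105109485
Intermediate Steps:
P(X) = -87 (P(X) = -3 - 1*84 = -3 - 84 = -87)
O(Q) = 9 (O(Q) = 3² = 9)
p = -105109494 (p = (-21236 - 7506)*(3744 - 87) = -28742*3657 = -105109494)
O(0*v) + p = 9 - 105109494 = -105109485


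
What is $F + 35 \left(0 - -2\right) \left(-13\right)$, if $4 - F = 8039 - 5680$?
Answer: $-3265$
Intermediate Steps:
$F = -2355$ ($F = 4 - \left(8039 - 5680\right) = 4 - 2359 = -2355$)
$F + 35 \left(0 - -2\right) \left(-13\right) = -2355 + 35 \left(0 - -2\right) \left(-13\right) = -2355 + 35 \left(0 + 2\right) \left(-13\right) = -2355 + 35 \cdot 2 \left(-13\right) = -2355 + 70 \left(-13\right) = -2355 - 910 = -3265$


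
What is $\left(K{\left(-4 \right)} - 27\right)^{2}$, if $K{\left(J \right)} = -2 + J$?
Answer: $1089$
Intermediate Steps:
$\left(K{\left(-4 \right)} - 27\right)^{2} = \left(\left(-2 - 4\right) - 27\right)^{2} = \left(-6 - 27\right)^{2} = \left(-33\right)^{2} = 1089$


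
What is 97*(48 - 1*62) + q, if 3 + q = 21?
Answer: -1340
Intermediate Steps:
q = 18 (q = -3 + 21 = 18)
97*(48 - 1*62) + q = 97*(48 - 1*62) + 18 = 97*(48 - 62) + 18 = 97*(-14) + 18 = -1358 + 18 = -1340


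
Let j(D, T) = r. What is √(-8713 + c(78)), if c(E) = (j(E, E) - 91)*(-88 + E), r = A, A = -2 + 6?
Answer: I*√7843 ≈ 88.561*I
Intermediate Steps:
A = 4
r = 4
j(D, T) = 4
c(E) = 7656 - 87*E (c(E) = (4 - 91)*(-88 + E) = -87*(-88 + E) = 7656 - 87*E)
√(-8713 + c(78)) = √(-8713 + (7656 - 87*78)) = √(-8713 + (7656 - 6786)) = √(-8713 + 870) = √(-7843) = I*√7843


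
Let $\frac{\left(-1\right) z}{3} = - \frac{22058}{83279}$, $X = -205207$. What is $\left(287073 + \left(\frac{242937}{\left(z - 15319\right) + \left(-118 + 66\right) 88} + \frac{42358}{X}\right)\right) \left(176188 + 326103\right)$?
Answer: $\frac{49021119848338191711876062}{339980705147917} \approx 1.4419 \cdot 10^{11}$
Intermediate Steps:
$z = \frac{66174}{83279}$ ($z = - 3 \left(- \frac{22058}{83279}\right) = - 3 \left(\left(-22058\right) \frac{1}{83279}\right) = \left(-3\right) \left(- \frac{22058}{83279}\right) = \frac{66174}{83279} \approx 0.79461$)
$\left(287073 + \left(\frac{242937}{\left(z - 15319\right) + \left(-118 + 66\right) 88} + \frac{42358}{X}\right)\right) \left(176188 + 326103\right) = \left(287073 + \left(\frac{242937}{\left(\frac{66174}{83279} - 15319\right) + \left(-118 + 66\right) 88} + \frac{42358}{-205207}\right)\right) \left(176188 + 326103\right) = \left(287073 + \left(\frac{242937}{- \frac{1275684827}{83279} - 4576} + 42358 \left(- \frac{1}{205207}\right)\right)\right) 502291 = \left(287073 + \left(\frac{242937}{- \frac{1275684827}{83279} - 4576} - \frac{42358}{205207}\right)\right) 502291 = \left(287073 + \left(\frac{242937}{- \frac{1656769531}{83279}} - \frac{42358}{205207}\right)\right) 502291 = \left(287073 + \left(242937 \left(- \frac{83279}{1656769531}\right) - \frac{42358}{205207}\right)\right) 502291 = \left(287073 - \frac{4221833211446659}{339980705147917}\right) 502291 = \frac{97595059135716530282}{339980705147917} \cdot 502291 = \frac{49021119848338191711876062}{339980705147917}$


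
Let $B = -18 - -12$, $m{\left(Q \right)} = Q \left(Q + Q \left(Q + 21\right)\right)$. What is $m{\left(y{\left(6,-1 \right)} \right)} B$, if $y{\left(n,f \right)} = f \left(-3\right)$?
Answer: $-1350$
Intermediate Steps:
$y{\left(n,f \right)} = - 3 f$
$m{\left(Q \right)} = Q \left(Q + Q \left(21 + Q\right)\right)$
$B = -6$ ($B = -18 + 12 = -6$)
$m{\left(y{\left(6,-1 \right)} \right)} B = \left(\left(-3\right) \left(-1\right)\right)^{2} \left(22 - -3\right) \left(-6\right) = 3^{2} \left(22 + 3\right) \left(-6\right) = 9 \cdot 25 \left(-6\right) = 225 \left(-6\right) = -1350$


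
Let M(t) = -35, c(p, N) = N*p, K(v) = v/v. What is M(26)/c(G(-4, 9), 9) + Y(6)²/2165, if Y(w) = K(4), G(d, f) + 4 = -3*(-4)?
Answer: -75703/155880 ≈ -0.48565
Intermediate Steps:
G(d, f) = 8 (G(d, f) = -4 - 3*(-4) = -4 + 12 = 8)
K(v) = 1
Y(w) = 1
M(26)/c(G(-4, 9), 9) + Y(6)²/2165 = -35/(9*8) + 1²/2165 = -35/72 + 1*(1/2165) = -35*1/72 + 1/2165 = -35/72 + 1/2165 = -75703/155880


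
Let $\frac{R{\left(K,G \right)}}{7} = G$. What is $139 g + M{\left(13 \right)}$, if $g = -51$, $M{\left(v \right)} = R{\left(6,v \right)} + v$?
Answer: $-6985$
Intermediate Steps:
$R{\left(K,G \right)} = 7 G$
$M{\left(v \right)} = 8 v$ ($M{\left(v \right)} = 7 v + v = 8 v$)
$139 g + M{\left(13 \right)} = 139 \left(-51\right) + 8 \cdot 13 = -7089 + 104 = -6985$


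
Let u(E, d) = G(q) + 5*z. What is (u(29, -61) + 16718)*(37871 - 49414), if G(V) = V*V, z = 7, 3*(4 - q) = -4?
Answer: -1743373919/9 ≈ -1.9371e+8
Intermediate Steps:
q = 16/3 (q = 4 - ⅓*(-4) = 4 + 4/3 = 16/3 ≈ 5.3333)
G(V) = V²
u(E, d) = 571/9 (u(E, d) = (16/3)² + 5*7 = 256/9 + 35 = 571/9)
(u(29, -61) + 16718)*(37871 - 49414) = (571/9 + 16718)*(37871 - 49414) = (151033/9)*(-11543) = -1743373919/9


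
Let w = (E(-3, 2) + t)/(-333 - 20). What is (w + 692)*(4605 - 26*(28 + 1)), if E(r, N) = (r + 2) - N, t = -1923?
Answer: 948123902/353 ≈ 2.6859e+6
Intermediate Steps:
E(r, N) = 2 + r - N (E(r, N) = (2 + r) - N = 2 + r - N)
w = 1926/353 (w = ((2 - 3 - 1*2) - 1923)/(-333 - 20) = ((2 - 3 - 2) - 1923)/(-353) = (-3 - 1923)*(-1/353) = -1926*(-1/353) = 1926/353 ≈ 5.4561)
(w + 692)*(4605 - 26*(28 + 1)) = (1926/353 + 692)*(4605 - 26*(28 + 1)) = 246202*(4605 - 26*29)/353 = 246202*(4605 - 754)/353 = (246202/353)*3851 = 948123902/353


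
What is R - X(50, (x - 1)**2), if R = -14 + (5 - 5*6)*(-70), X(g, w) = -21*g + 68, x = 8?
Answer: 2718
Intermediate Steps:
X(g, w) = 68 - 21*g
R = 1736 (R = -14 + (5 - 30)*(-70) = -14 - 25*(-70) = -14 + 1750 = 1736)
R - X(50, (x - 1)**2) = 1736 - (68 - 21*50) = 1736 - (68 - 1050) = 1736 - 1*(-982) = 1736 + 982 = 2718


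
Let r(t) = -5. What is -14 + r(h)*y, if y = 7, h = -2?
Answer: -49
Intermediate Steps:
-14 + r(h)*y = -14 - 5*7 = -14 - 35 = -49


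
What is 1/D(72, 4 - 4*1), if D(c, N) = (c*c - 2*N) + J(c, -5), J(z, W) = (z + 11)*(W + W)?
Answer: 1/4354 ≈ 0.00022967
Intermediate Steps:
J(z, W) = 2*W*(11 + z) (J(z, W) = (11 + z)*(2*W) = 2*W*(11 + z))
D(c, N) = -110 + c² - 10*c - 2*N (D(c, N) = (c*c - 2*N) + 2*(-5)*(11 + c) = (c² - 2*N) + (-110 - 10*c) = -110 + c² - 10*c - 2*N)
1/D(72, 4 - 4*1) = 1/(-110 + 72² - 10*72 - 2*(4 - 4*1)) = 1/(-110 + 5184 - 720 - 2*(4 - 4)) = 1/(-110 + 5184 - 720 - 2*0) = 1/(-110 + 5184 - 720 + 0) = 1/4354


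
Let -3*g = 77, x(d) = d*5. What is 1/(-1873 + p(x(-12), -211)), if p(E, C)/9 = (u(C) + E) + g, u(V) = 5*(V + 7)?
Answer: -1/11824 ≈ -8.4574e-5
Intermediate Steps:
x(d) = 5*d
g = -77/3 (g = -⅓*77 = -77/3 ≈ -25.667)
u(V) = 35 + 5*V (u(V) = 5*(7 + V) = 35 + 5*V)
p(E, C) = 84 + 9*E + 45*C (p(E, C) = 9*(((35 + 5*C) + E) - 77/3) = 9*((35 + E + 5*C) - 77/3) = 9*(28/3 + E + 5*C) = 84 + 9*E + 45*C)
1/(-1873 + p(x(-12), -211)) = 1/(-1873 + (84 + 9*(5*(-12)) + 45*(-211))) = 1/(-1873 + (84 + 9*(-60) - 9495)) = 1/(-1873 + (84 - 540 - 9495)) = 1/(-1873 - 9951) = 1/(-11824) = -1/11824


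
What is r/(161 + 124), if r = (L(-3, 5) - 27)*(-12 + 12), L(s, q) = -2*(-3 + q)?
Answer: 0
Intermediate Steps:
L(s, q) = 6 - 2*q
r = 0 (r = ((6 - 2*5) - 27)*(-12 + 12) = ((6 - 10) - 27)*0 = (-4 - 27)*0 = -31*0 = 0)
r/(161 + 124) = 0/(161 + 124) = 0/285 = (1/285)*0 = 0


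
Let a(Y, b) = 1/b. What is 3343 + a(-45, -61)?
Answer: 203922/61 ≈ 3343.0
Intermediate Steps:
3343 + a(-45, -61) = 3343 + 1/(-61) = 3343 - 1/61 = 203922/61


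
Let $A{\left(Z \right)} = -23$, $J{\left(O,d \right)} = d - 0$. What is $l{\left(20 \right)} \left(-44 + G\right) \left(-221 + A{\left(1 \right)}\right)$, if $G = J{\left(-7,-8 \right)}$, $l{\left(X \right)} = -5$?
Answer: $-63440$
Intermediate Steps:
$J{\left(O,d \right)} = d$ ($J{\left(O,d \right)} = d + 0 = d$)
$G = -8$
$l{\left(20 \right)} \left(-44 + G\right) \left(-221 + A{\left(1 \right)}\right) = - 5 \left(-44 - 8\right) \left(-221 - 23\right) = - 5 \left(\left(-52\right) \left(-244\right)\right) = \left(-5\right) 12688 = -63440$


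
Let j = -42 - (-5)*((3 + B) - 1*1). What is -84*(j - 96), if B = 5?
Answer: 8652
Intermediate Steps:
j = -7 (j = -42 - (-5)*((3 + 5) - 1*1) = -42 - (-5)*(8 - 1) = -42 - (-5)*7 = -42 - 1*(-35) = -42 + 35 = -7)
-84*(j - 96) = -84*(-7 - 96) = -84*(-103) = 8652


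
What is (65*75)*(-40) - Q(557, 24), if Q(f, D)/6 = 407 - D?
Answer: -197298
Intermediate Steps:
Q(f, D) = 2442 - 6*D (Q(f, D) = 6*(407 - D) = 2442 - 6*D)
(65*75)*(-40) - Q(557, 24) = (65*75)*(-40) - (2442 - 6*24) = 4875*(-40) - (2442 - 144) = -195000 - 1*2298 = -195000 - 2298 = -197298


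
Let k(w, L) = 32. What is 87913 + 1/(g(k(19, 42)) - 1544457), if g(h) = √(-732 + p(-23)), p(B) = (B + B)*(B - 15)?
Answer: 209703048069886072/2385347423833 - 2*√254/2385347423833 ≈ 87913.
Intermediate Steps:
p(B) = 2*B*(-15 + B) (p(B) = (2*B)*(-15 + B) = 2*B*(-15 + B))
g(h) = 2*√254 (g(h) = √(-732 + 2*(-23)*(-15 - 23)) = √(-732 + 2*(-23)*(-38)) = √(-732 + 1748) = √1016 = 2*√254)
87913 + 1/(g(k(19, 42)) - 1544457) = 87913 + 1/(2*√254 - 1544457) = 87913 + 1/(-1544457 + 2*√254)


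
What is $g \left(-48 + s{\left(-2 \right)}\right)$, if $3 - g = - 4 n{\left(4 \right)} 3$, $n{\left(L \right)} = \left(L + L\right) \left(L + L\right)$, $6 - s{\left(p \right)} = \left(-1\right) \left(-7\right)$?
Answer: $-37779$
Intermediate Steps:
$s{\left(p \right)} = -1$ ($s{\left(p \right)} = 6 - \left(-1\right) \left(-7\right) = 6 - 7 = -1$)
$n{\left(L \right)} = 4 L^{2}$ ($n{\left(L \right)} = 2 L 2 L = 4 L^{2}$)
$g = 771$ ($g = 3 - - 4 \cdot 4 \cdot 4^{2} \cdot 3 = 3 - - 4 \cdot 4 \cdot 16 \cdot 3 = 3 - \left(-4\right) 64 \cdot 3 = 3 - \left(-256\right) 3 = 3 - -768 = 3 + 768 = 771$)
$g \left(-48 + s{\left(-2 \right)}\right) = 771 \left(-48 - 1\right) = 771 \left(-49\right) = -37779$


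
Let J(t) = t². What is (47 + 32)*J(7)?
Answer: 3871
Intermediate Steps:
(47 + 32)*J(7) = (47 + 32)*7² = 79*49 = 3871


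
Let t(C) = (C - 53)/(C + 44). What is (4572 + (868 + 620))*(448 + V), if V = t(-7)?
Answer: 100086960/37 ≈ 2.7051e+6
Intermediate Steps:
t(C) = (-53 + C)/(44 + C)
V = -60/37 (V = (-53 - 7)/(44 - 7) = -60/37 ≈ -1.6216)
(4572 + (868 + 620))*(448 + V) = (4572 + (868 + 620))*(448 - 60/37) = (4572 + 1488)*(16516/37) = 6060*(16516/37) = 100086960/37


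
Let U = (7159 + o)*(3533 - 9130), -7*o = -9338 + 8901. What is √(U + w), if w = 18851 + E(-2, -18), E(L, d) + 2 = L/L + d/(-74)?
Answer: I*√2710037884883/259 ≈ 6356.1*I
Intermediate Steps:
o = 437/7 (o = -(-9338 + 8901)/7 = -⅐*(-437) = 437/7 ≈ 62.429)
E(L, d) = -1 - d/74 (E(L, d) = -2 + (L/L + d/(-74)) = -2 + (1 + d*(-1/74)) = -2 + (1 - d/74) = -1 - d/74)
w = 697459/37 (w = 18851 + (-1 - 1/74*(-18)) = 18851 + (-1 + 9/37) = 18851 - 28/37 = 697459/37 ≈ 18850.)
U = -282928350/7 (U = (7159 + 437/7)*(3533 - 9130) = (50550/7)*(-5597) = -282928350/7 ≈ -4.0418e+7)
√(U + w) = √(-282928350/7 + 697459/37) = √(-10463466737/259) = I*√2710037884883/259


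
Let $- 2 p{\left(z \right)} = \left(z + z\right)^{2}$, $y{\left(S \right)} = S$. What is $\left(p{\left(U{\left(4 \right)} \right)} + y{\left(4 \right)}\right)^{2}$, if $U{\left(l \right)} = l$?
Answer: $784$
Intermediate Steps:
$p{\left(z \right)} = - 2 z^{2}$ ($p{\left(z \right)} = - \frac{\left(z + z\right)^{2}}{2} = - \frac{\left(2 z\right)^{2}}{2} = - \frac{4 z^{2}}{2} = - 2 z^{2}$)
$\left(p{\left(U{\left(4 \right)} \right)} + y{\left(4 \right)}\right)^{2} = \left(- 2 \cdot 4^{2} + 4\right)^{2} = \left(\left(-2\right) 16 + 4\right)^{2} = \left(-32 + 4\right)^{2} = \left(-28\right)^{2} = 784$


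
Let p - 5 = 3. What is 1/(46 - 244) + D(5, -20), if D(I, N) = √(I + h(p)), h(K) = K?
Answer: -1/198 + √13 ≈ 3.6005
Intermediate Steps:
p = 8 (p = 5 + 3 = 8)
D(I, N) = √(8 + I) (D(I, N) = √(I + 8) = √(8 + I))
1/(46 - 244) + D(5, -20) = 1/(46 - 244) + √(8 + 5) = 1/(-198) + √13 = -1/198 + √13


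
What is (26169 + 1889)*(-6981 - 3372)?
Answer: -290484474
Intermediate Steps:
(26169 + 1889)*(-6981 - 3372) = 28058*(-10353) = -290484474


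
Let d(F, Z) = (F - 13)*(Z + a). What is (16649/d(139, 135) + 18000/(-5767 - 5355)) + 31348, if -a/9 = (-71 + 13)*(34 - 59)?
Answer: 283664589367031/9049359690 ≈ 31346.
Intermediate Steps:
a = -13050 (a = -9*(-71 + 13)*(34 - 59) = -(-522)*(-25) = -9*1450 = -13050)
d(F, Z) = (-13050 + Z)*(-13 + F) (d(F, Z) = (F - 13)*(Z - 13050) = (-13 + F)*(-13050 + Z) = (-13050 + Z)*(-13 + F))
(16649/d(139, 135) + 18000/(-5767 - 5355)) + 31348 = (16649/(169650 - 13050*139 - 13*135 + 139*135) + 18000/(-5767 - 5355)) + 31348 = (16649/(169650 - 1813950 - 1755 + 18765) + 18000/(-11122)) + 31348 = (16649/(-1627290) + 18000*(-1/11122)) + 31348 = (16649*(-1/1627290) - 9000/5561) + 31348 = (-16649/1627290 - 9000/5561) + 31348 = -14738195089/9049359690 + 31348 = 283664589367031/9049359690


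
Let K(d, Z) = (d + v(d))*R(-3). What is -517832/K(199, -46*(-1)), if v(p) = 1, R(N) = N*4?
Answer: 64729/300 ≈ 215.76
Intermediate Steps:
R(N) = 4*N
K(d, Z) = -12 - 12*d (K(d, Z) = (d + 1)*(4*(-3)) = (1 + d)*(-12) = -12 - 12*d)
-517832/K(199, -46*(-1)) = -517832/(-12 - 12*199) = -517832/(-12 - 2388) = -517832/(-2400) = -517832*(-1/2400) = 64729/300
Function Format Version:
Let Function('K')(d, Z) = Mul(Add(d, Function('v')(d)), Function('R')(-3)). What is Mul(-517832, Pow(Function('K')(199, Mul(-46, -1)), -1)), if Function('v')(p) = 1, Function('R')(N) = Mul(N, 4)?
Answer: Rational(64729, 300) ≈ 215.76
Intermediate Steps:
Function('R')(N) = Mul(4, N)
Function('K')(d, Z) = Add(-12, Mul(-12, d)) (Function('K')(d, Z) = Mul(Add(d, 1), Mul(4, -3)) = Mul(Add(1, d), -12) = Add(-12, Mul(-12, d)))
Mul(-517832, Pow(Function('K')(199, Mul(-46, -1)), -1)) = Mul(-517832, Pow(Add(-12, Mul(-12, 199)), -1)) = Mul(-517832, Pow(Add(-12, -2388), -1)) = Mul(-517832, Pow(-2400, -1)) = Mul(-517832, Rational(-1, 2400)) = Rational(64729, 300)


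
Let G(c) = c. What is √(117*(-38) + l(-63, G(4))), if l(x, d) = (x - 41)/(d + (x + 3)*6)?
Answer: 2*I*√8803613/89 ≈ 66.676*I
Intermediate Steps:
l(x, d) = (-41 + x)/(18 + d + 6*x) (l(x, d) = (-41 + x)/(d + (3 + x)*6) = (-41 + x)/(d + (18 + 6*x)) = (-41 + x)/(18 + d + 6*x))
√(117*(-38) + l(-63, G(4))) = √(117*(-38) + (-41 - 63)/(18 + 4 + 6*(-63))) = √(-4446 - 104/(18 + 4 - 378)) = √(-4446 - 104/(-356)) = √(-4446 - 1/356*(-104)) = √(-4446 + 26/89) = √(-395668/89) = 2*I*√8803613/89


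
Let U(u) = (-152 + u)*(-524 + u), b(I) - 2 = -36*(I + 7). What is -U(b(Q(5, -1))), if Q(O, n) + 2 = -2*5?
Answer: 10260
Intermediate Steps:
Q(O, n) = -12 (Q(O, n) = -2 - 2*5 = -2 - 10 = -12)
b(I) = -250 - 36*I (b(I) = 2 - 36*(I + 7) = 2 - 36*(7 + I) = 2 - (252 + 36*I) = 2 + (-252 - 36*I) = -250 - 36*I)
U(u) = (-524 + u)*(-152 + u)
-U(b(Q(5, -1))) = -(79648 + (-250 - 36*(-12))² - 676*(-250 - 36*(-12))) = -(79648 + (-250 + 432)² - 676*(-250 + 432)) = -(79648 + 182² - 676*182) = -(79648 + 33124 - 123032) = -1*(-10260) = 10260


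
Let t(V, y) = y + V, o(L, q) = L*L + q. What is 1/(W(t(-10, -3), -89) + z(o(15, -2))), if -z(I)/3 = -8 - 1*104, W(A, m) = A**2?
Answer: 1/505 ≈ 0.0019802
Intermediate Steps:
o(L, q) = q + L**2 (o(L, q) = L**2 + q = q + L**2)
t(V, y) = V + y
z(I) = 336 (z(I) = -3*(-8 - 1*104) = -3*(-8 - 104) = -3*(-112) = 336)
1/(W(t(-10, -3), -89) + z(o(15, -2))) = 1/((-10 - 3)**2 + 336) = 1/((-13)**2 + 336) = 1/(169 + 336) = 1/505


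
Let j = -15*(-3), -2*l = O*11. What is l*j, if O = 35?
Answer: -17325/2 ≈ -8662.5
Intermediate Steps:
l = -385/2 (l = -35*11/2 = -½*385 = -385/2 ≈ -192.50)
j = 45
l*j = -385/2*45 = -17325/2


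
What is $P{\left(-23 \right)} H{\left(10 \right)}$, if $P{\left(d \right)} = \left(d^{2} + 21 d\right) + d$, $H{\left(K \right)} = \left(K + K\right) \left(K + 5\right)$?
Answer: $6900$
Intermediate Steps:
$H{\left(K \right)} = 2 K \left(5 + K\right)$
$P{\left(d \right)} = d^{2} + 22 d$
$P{\left(-23 \right)} H{\left(10 \right)} = - 23 \left(22 - 23\right) 2 \cdot 10 \left(5 + 10\right) = \left(-23\right) \left(-1\right) 2 \cdot 10 \cdot 15 = 23 \cdot 300 = 6900$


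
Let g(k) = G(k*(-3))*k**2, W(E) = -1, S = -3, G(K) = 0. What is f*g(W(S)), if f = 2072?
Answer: 0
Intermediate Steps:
g(k) = 0 (g(k) = 0*k**2 = 0)
f*g(W(S)) = 2072*0 = 0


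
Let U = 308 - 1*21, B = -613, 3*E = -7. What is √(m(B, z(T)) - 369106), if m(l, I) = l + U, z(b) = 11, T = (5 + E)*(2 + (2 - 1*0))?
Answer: 6*I*√10262 ≈ 607.81*I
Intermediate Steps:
E = -7/3 (E = (⅓)*(-7) = -7/3 ≈ -2.3333)
T = 32/3 (T = (5 - 7/3)*(2 + (2 - 1*0)) = 8*(2 + (2 + 0))/3 = 8*(2 + 2)/3 = (8/3)*4 = 32/3 ≈ 10.667)
U = 287 (U = 308 - 21 = 287)
m(l, I) = 287 + l (m(l, I) = l + 287 = 287 + l)
√(m(B, z(T)) - 369106) = √((287 - 613) - 369106) = √(-326 - 369106) = √(-369432) = 6*I*√10262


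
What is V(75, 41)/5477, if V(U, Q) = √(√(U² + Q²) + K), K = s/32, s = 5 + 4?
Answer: √(18 + 64*√7306)/43816 ≈ 0.0016908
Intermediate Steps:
s = 9
K = 9/32 ≈ 0.28125
V(U, Q) = √(9/32 + √(Q² + U²)) (V(U, Q) = √(√(U² + Q²) + 9/32) = √(√(Q² + U²) + 9/32) = √(9/32 + √(Q² + U²)))
V(75, 41)/5477 = (√(18 + 64*√(41² + 75²))/8)/5477 = (√(18 + 64*√(1681 + 5625))/8)*(1/5477) = (√(18 + 64*√7306)/8)*(1/5477) = √(18 + 64*√7306)/43816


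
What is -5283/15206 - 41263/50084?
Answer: -446019475/380788652 ≈ -1.1713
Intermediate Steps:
-5283/15206 - 41263/50084 = -446019475/380788652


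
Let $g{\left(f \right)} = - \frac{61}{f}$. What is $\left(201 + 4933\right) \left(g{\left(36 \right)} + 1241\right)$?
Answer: $\frac{114526705}{18} \approx 6.3626 \cdot 10^{6}$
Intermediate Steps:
$\left(201 + 4933\right) \left(g{\left(36 \right)} + 1241\right) = \left(201 + 4933\right) \left(- \frac{61}{36} + 1241\right) = 5134 \left(\left(-61\right) \frac{1}{36} + 1241\right) = 5134 \left(- \frac{61}{36} + 1241\right) = 5134 \cdot \frac{44615}{36} = \frac{114526705}{18}$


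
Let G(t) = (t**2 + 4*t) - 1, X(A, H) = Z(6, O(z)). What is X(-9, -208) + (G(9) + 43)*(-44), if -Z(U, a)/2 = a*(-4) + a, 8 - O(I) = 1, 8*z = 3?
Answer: -6954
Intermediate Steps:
z = 3/8 (z = (1/8)*3 = 3/8 ≈ 0.37500)
O(I) = 7 (O(I) = 8 - 1*1 = 8 - 1 = 7)
Z(U, a) = 6*a (Z(U, a) = -2*(a*(-4) + a) = -2*(-4*a + a) = -(-6)*a = 6*a)
X(A, H) = 42 (X(A, H) = 6*7 = 42)
G(t) = -1 + t**2 + 4*t
X(-9, -208) + (G(9) + 43)*(-44) = 42 + ((-1 + 9**2 + 4*9) + 43)*(-44) = 42 + ((-1 + 81 + 36) + 43)*(-44) = 42 + (116 + 43)*(-44) = 42 + 159*(-44) = 42 - 6996 = -6954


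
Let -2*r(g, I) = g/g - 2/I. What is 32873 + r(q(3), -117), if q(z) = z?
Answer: 7692163/234 ≈ 32873.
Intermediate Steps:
r(g, I) = -1/2 + 1/I (r(g, I) = -(g/g - 2/I)/2 = -(1 - 2/I)/2 = -1/2 + 1/I)
32873 + r(q(3), -117) = 32873 + (1/2)*(2 - 1*(-117))/(-117) = 32873 + (1/2)*(-1/117)*(2 + 117) = 32873 + (1/2)*(-1/117)*119 = 32873 - 119/234 = 7692163/234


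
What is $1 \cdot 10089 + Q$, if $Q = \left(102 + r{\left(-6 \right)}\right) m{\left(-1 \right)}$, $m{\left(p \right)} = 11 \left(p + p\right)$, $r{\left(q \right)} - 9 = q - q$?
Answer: $7647$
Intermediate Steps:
$r{\left(q \right)} = 9$ ($r{\left(q \right)} = 9 + \left(q - q\right) = 9 + 0 = 9$)
$m{\left(p \right)} = 22 p$ ($m{\left(p \right)} = 11 \cdot 2 p = 22 p$)
$Q = -2442$ ($Q = \left(102 + 9\right) 22 \left(-1\right) = 111 \left(-22\right) = -2442$)
$1 \cdot 10089 + Q = 1 \cdot 10089 - 2442 = 10089 - 2442 = 7647$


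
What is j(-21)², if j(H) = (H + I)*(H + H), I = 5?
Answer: 451584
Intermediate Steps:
j(H) = 2*H*(5 + H) (j(H) = (H + 5)*(H + H) = (5 + H)*(2*H) = 2*H*(5 + H))
j(-21)² = (2*(-21)*(5 - 21))² = (2*(-21)*(-16))² = 672² = 451584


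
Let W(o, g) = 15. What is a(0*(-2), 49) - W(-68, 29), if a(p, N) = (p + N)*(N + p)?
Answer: 2386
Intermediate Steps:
a(p, N) = (N + p)² (a(p, N) = (N + p)*(N + p) = (N + p)²)
a(0*(-2), 49) - W(-68, 29) = (49 + 0*(-2))² - 1*15 = (49 + 0)² - 15 = 49² - 15 = 2401 - 15 = 2386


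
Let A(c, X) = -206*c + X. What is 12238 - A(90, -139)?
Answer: 30917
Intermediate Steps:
A(c, X) = X - 206*c
12238 - A(90, -139) = 12238 - (-139 - 206*90) = 12238 - (-139 - 18540) = 12238 - 1*(-18679) = 12238 + 18679 = 30917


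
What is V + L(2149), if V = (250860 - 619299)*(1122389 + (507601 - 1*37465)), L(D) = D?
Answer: -586748316326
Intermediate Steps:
V = -586748318475 (V = -368439*(1122389 + (507601 - 37465)) = -368439*(1122389 + 470136) = -368439*1592525 = -586748318475)
V + L(2149) = -586748318475 + 2149 = -586748316326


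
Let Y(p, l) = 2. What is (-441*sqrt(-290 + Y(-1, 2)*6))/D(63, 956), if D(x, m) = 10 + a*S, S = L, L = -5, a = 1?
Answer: -441*I*sqrt(278)/5 ≈ -1470.6*I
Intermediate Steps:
S = -5
D(x, m) = 5 (D(x, m) = 10 + 1*(-5) = 10 - 5 = 5)
(-441*sqrt(-290 + Y(-1, 2)*6))/D(63, 956) = -441*sqrt(-290 + 2*6)/5 = -441*sqrt(-290 + 12)*(1/5) = -441*I*sqrt(278)*(1/5) = -441*I*sqrt(278)/5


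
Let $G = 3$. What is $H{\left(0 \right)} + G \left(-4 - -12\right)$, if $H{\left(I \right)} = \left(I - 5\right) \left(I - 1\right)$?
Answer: $29$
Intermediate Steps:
$H{\left(I \right)} = \left(-1 + I\right) \left(-5 + I\right)$ ($H{\left(I \right)} = \left(-5 + I\right) \left(-1 + I\right) = \left(-1 + I\right) \left(-5 + I\right)$)
$H{\left(0 \right)} + G \left(-4 - -12\right) = \left(5 + 0^{2} - 0\right) + 3 \left(-4 - -12\right) = \left(5 + 0 + 0\right) + 3 \left(-4 + 12\right) = 5 + 3 \cdot 8 = 5 + 24 = 29$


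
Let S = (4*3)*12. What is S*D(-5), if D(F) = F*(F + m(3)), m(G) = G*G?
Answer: -2880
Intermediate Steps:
m(G) = G**2
S = 144 (S = 12*12 = 144)
D(F) = F*(9 + F) (D(F) = F*(F + 3**2) = F*(F + 9) = F*(9 + F))
S*D(-5) = 144*(-5*(9 - 5)) = 144*(-5*4) = 144*(-20) = -2880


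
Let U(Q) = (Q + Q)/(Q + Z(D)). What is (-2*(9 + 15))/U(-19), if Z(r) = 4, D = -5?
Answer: -360/19 ≈ -18.947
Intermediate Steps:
U(Q) = 2*Q/(4 + Q) (U(Q) = (Q + Q)/(Q + 4) = (2*Q)/(4 + Q) = 2*Q/(4 + Q))
(-2*(9 + 15))/U(-19) = (-2*(9 + 15))/((2*(-19)/(4 - 19))) = (-2*24)/((2*(-19)/(-15))) = -48/(2*(-19)*(-1/15)) = -48/38/15 = -48*15/38 = -360/19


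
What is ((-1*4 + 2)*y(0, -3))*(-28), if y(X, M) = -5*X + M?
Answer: -168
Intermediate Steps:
y(X, M) = M - 5*X
((-1*4 + 2)*y(0, -3))*(-28) = ((-1*4 + 2)*(-3 - 5*0))*(-28) = ((-4 + 2)*(-3 + 0))*(-28) = -2*(-3)*(-28) = 6*(-28) = -168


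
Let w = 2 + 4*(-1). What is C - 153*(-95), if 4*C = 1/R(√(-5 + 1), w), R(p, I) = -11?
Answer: 639539/44 ≈ 14535.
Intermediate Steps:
w = -2 (w = 2 - 4 = -2)
C = -1/44 (C = (¼)/(-11) = (¼)*(-1/11) = -1/44 ≈ -0.022727)
C - 153*(-95) = -1/44 - 153*(-95) = -1/44 + 14535 = 639539/44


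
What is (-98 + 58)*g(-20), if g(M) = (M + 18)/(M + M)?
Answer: -2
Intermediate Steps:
g(M) = (18 + M)/(2*M) (g(M) = (18 + M)/((2*M)) = (18 + M)*(1/(2*M)) = (18 + M)/(2*M))
(-98 + 58)*g(-20) = (-98 + 58)*((½)*(18 - 20)/(-20)) = -20*(-1)*(-2)/20 = -40*1/20 = -2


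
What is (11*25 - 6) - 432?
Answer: -163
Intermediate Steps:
(11*25 - 6) - 432 = (275 - 6) - 432 = 269 - 432 = -163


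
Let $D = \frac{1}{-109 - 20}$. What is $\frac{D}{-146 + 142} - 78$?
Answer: $- \frac{40247}{516} \approx -77.998$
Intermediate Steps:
$D = - \frac{1}{129}$ ($D = \frac{1}{-129} = - \frac{1}{129} \approx -0.0077519$)
$\frac{D}{-146 + 142} - 78 = \frac{1}{-146 + 142} \left(- \frac{1}{129}\right) - 78 = \frac{1}{-4} \left(- \frac{1}{129}\right) - 78 = \left(- \frac{1}{4}\right) \left(- \frac{1}{129}\right) - 78 = \frac{1}{516} - 78 = - \frac{40247}{516}$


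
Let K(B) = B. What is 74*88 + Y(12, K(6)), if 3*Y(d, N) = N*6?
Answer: 6524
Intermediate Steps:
Y(d, N) = 2*N (Y(d, N) = (N*6)/3 = (6*N)/3 = 2*N)
74*88 + Y(12, K(6)) = 74*88 + 2*6 = 6512 + 12 = 6524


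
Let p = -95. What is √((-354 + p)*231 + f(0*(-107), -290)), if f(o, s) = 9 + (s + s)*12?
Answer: I*√110670 ≈ 332.67*I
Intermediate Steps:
f(o, s) = 9 + 24*s (f(o, s) = 9 + (2*s)*12 = 9 + 24*s)
√((-354 + p)*231 + f(0*(-107), -290)) = √((-354 - 95)*231 + (9 + 24*(-290))) = √(-449*231 + (9 - 6960)) = √(-103719 - 6951) = √(-110670) = I*√110670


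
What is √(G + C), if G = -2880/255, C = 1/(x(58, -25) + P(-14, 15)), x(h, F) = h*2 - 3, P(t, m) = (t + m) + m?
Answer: I*√54278943/2193 ≈ 3.3595*I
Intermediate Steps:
P(t, m) = t + 2*m (P(t, m) = (m + t) + m = t + 2*m)
x(h, F) = -3 + 2*h (x(h, F) = 2*h - 3 = -3 + 2*h)
C = 1/129 (C = 1/((-3 + 2*58) + (-14 + 2*15)) = 1/((-3 + 116) + (-14 + 30)) = 1/(113 + 16) = 1/129 ≈ 0.0077519)
G = -192/17 (G = -2880*1/255 = -192/17 ≈ -11.294)
√(G + C) = √(-192/17 + 1/129) = √(-24751/2193) = I*√54278943/2193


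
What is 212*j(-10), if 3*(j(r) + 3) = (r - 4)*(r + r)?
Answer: 57452/3 ≈ 19151.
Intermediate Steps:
j(r) = -3 + 2*r*(-4 + r)/3 (j(r) = -3 + ((r - 4)*(r + r))/3 = -3 + ((-4 + r)*(2*r))/3 = -3 + (2*r*(-4 + r))/3 = -3 + 2*r*(-4 + r)/3)
212*j(-10) = 212*(-3 - 8/3*(-10) + (⅔)*(-10)²) = 212*(-3 + 80/3 + (⅔)*100) = 212*(-3 + 80/3 + 200/3) = 212*(271/3) = 57452/3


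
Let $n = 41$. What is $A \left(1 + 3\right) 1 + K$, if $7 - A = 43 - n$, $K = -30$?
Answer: $-10$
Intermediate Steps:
$A = 5$ ($A = 7 - \left(43 - 41\right) = 7 - 2 = 5$)
$A \left(1 + 3\right) 1 + K = 5 \left(1 + 3\right) 1 - 30 = 5 \cdot 4 \cdot 1 - 30 = 5 \cdot 4 - 30 = 20 - 30 = -10$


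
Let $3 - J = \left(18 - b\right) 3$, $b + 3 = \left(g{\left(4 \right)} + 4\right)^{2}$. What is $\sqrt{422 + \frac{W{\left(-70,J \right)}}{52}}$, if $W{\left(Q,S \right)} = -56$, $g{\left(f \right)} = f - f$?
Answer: $\frac{12 \sqrt{494}}{13} \approx 20.516$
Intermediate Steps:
$g{\left(f \right)} = 0$
$b = 13$ ($b = -3 + \left(0 + 4\right)^{2} = -3 + 4^{2} = -3 + 16 = 13$)
$J = -12$ ($J = 3 - \left(18 - 13\right) 3 = 3 - 5 \cdot 3 = 3 - 15 = -12$)
$\sqrt{422 + \frac{W{\left(-70,J \right)}}{52}} = \sqrt{422 - \frac{56}{52}} = \sqrt{422 - \frac{14}{13}} = \sqrt{\frac{5472}{13}} = \frac{12 \sqrt{494}}{13}$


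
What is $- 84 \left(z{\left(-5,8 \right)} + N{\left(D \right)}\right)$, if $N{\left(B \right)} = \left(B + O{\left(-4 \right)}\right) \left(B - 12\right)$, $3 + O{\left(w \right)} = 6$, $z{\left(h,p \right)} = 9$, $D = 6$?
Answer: $3780$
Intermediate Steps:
$O{\left(w \right)} = 3$ ($O{\left(w \right)} = -3 + 6 = 3$)
$N{\left(B \right)} = \left(-12 + B\right) \left(3 + B\right)$ ($N{\left(B \right)} = \left(B + 3\right) \left(B - 12\right) = \left(3 + B\right) \left(-12 + B\right) = \left(-12 + B\right) \left(3 + B\right)$)
$- 84 \left(z{\left(-5,8 \right)} + N{\left(D \right)}\right) = - 84 \left(9 - \left(90 - 36\right)\right) = - 84 \left(9 - 54\right) = \left(-84\right) \left(-45\right) = 3780$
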